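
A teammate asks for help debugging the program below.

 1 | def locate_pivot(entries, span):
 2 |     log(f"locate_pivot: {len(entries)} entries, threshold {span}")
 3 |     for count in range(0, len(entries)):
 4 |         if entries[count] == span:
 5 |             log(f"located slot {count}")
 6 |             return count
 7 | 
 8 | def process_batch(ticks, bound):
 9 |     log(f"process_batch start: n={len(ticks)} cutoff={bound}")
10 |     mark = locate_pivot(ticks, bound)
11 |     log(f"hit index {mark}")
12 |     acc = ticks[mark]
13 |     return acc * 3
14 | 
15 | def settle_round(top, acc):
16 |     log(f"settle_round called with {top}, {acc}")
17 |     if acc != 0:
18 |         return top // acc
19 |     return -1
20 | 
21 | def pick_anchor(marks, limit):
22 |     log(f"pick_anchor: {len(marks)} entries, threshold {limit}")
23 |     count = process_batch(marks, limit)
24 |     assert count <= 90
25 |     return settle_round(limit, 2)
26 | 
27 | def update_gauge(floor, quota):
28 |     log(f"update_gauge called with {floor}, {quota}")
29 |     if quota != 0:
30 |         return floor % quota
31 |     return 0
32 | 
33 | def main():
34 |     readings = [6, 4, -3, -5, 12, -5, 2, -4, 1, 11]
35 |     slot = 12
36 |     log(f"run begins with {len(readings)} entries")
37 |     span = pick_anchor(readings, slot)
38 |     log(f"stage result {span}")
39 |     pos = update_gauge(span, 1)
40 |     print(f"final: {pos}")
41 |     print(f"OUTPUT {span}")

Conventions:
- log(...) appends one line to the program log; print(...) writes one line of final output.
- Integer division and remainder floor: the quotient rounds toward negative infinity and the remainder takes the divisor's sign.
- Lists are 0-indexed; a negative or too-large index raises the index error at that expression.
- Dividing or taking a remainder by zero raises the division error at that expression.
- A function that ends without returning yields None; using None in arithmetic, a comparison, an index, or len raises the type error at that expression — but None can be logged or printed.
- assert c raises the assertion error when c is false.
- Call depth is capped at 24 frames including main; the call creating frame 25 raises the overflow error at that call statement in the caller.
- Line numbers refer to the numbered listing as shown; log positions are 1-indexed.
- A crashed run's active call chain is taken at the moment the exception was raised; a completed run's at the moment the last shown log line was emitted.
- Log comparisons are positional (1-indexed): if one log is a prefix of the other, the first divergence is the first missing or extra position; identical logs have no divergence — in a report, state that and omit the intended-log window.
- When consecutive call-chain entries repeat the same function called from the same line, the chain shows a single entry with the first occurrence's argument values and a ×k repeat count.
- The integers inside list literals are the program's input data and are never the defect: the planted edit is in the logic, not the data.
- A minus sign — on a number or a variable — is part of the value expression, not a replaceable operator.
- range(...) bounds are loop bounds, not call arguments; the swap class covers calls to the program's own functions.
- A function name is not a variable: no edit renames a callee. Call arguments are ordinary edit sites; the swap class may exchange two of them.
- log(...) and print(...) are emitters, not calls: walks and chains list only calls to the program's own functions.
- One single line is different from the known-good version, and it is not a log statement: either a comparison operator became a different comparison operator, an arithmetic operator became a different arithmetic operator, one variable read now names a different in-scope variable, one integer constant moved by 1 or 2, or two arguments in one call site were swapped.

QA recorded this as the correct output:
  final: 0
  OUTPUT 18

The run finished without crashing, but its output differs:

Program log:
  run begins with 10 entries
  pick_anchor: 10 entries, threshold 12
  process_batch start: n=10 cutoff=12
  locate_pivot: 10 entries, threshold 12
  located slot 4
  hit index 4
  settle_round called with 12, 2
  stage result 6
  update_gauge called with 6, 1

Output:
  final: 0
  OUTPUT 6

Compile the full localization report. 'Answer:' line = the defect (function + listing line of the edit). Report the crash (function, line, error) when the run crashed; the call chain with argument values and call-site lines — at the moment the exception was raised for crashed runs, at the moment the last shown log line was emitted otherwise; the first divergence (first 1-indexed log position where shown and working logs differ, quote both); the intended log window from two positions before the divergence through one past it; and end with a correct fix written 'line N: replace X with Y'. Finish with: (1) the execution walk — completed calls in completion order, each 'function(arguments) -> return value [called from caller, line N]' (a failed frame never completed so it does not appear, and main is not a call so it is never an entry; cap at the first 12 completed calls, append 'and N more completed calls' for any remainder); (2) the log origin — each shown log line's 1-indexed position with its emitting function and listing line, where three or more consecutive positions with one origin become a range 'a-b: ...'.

Answer: the defect is in pick_anchor at line 25.
Key observation: Position 7 is the first bad log line: 'settle_round called with 12, 2' should read 'settle_round called with 36, 2'.
Call chain: main -> update_gauge(6, 1) (called at line 39).
First divergence: position 7 — shown 'settle_round called with 12, 2', intended 'settle_round called with 36, 2'.
Intended log window:
  5: located slot 4
  6: hit index 4
  7: settle_round called with 36, 2
  8: stage result 18
Execution walk:
  locate_pivot([6, 4, -3, -5, 12, -5, 2, -4, 1, 11], 12) -> 4  [called from process_batch, line 10]
  process_batch([6, 4, -3, -5, 12, -5, 2, -4, 1, 11], 12) -> 36  [called from pick_anchor, line 23]
  settle_round(12, 2) -> 6  [called from pick_anchor, line 25]
  pick_anchor([6, 4, -3, -5, 12, -5, 2, -4, 1, 11], 12) -> 6  [called from main, line 37]
  update_gauge(6, 1) -> 0  [called from main, line 39]
Log origin:
  1 — main, line 36
  2 — pick_anchor, line 22
  3 — process_batch, line 9
  4 — locate_pivot, line 2
  5 — locate_pivot, line 5
  6 — process_batch, line 11
  7 — settle_round, line 16
  8 — main, line 38
  9 — update_gauge, line 28
A correct fix: line 25: replace `limit` with `count`.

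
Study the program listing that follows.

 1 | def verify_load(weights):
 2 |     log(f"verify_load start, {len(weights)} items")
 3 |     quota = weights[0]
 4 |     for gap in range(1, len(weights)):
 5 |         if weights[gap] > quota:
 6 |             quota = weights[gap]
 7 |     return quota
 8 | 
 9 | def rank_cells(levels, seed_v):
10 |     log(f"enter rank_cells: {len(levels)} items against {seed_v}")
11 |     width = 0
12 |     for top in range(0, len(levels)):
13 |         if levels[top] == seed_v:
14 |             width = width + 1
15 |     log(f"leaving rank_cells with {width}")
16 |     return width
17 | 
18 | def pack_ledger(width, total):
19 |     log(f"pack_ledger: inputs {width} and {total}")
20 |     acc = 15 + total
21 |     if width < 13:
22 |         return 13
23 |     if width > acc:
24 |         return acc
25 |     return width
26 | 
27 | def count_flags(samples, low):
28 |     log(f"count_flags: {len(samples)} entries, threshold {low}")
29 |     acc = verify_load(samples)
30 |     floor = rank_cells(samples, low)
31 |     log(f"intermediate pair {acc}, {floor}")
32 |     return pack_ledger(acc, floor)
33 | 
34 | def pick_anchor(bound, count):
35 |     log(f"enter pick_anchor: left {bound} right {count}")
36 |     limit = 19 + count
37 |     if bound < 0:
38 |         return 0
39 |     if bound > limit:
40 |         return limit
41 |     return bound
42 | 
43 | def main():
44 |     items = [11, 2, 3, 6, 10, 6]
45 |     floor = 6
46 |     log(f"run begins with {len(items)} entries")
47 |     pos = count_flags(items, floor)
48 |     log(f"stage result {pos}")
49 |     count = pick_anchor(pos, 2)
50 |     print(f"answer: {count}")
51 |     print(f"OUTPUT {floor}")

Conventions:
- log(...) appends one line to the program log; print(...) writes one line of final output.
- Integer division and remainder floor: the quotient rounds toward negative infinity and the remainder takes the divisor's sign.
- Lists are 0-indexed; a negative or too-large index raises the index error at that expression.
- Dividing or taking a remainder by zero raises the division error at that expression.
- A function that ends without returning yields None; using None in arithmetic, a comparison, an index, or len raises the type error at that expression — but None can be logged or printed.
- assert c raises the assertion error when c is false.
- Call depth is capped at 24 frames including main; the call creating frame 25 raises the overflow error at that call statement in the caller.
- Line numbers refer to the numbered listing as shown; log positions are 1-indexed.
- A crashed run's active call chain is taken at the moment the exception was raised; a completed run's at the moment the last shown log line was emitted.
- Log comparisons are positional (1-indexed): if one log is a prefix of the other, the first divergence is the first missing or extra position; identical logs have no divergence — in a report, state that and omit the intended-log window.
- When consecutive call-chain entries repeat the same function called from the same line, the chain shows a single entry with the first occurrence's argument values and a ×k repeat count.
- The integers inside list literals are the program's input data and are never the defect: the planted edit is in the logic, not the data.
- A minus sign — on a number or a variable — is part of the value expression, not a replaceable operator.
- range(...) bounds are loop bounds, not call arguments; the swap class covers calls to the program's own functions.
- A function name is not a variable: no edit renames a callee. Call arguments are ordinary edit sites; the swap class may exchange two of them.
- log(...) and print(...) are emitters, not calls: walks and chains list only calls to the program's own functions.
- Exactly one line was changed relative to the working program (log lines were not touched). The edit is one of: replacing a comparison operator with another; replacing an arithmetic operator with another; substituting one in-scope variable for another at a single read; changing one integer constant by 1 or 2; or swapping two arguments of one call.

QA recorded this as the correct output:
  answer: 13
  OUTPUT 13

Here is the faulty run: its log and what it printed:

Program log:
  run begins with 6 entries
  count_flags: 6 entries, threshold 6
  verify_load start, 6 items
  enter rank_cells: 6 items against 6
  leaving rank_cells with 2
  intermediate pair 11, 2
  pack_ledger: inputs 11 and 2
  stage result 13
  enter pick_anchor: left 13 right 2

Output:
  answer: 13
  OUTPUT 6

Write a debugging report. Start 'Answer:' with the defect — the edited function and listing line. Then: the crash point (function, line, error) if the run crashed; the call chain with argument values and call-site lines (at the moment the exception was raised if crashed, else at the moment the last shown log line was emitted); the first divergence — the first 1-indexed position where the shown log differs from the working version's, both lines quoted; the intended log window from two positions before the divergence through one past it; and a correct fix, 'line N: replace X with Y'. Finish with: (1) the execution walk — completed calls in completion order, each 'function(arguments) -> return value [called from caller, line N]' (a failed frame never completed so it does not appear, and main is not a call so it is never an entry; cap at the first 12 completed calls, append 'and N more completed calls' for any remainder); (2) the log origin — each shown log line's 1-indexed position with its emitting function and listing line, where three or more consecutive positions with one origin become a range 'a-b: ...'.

Answer: the defect is in main at line 51.
Key observation: The two runs log identically and part ways only at the printed values.
Call chain: main -> pick_anchor(13, 2) (called at line 49).
First divergence: none (the log streams are identical).
Execution walk:
  verify_load([11, 2, 3, 6, 10, 6]) -> 11  [called from count_flags, line 29]
  rank_cells([11, 2, 3, 6, 10, 6], 6) -> 2  [called from count_flags, line 30]
  pack_ledger(11, 2) -> 13  [called from count_flags, line 32]
  count_flags([11, 2, 3, 6, 10, 6], 6) -> 13  [called from main, line 47]
  pick_anchor(13, 2) -> 13  [called from main, line 49]
Log origin:
  1 — main, line 46
  2 — count_flags, line 28
  3 — verify_load, line 2
  4 — rank_cells, line 10
  5 — rank_cells, line 15
  6 — count_flags, line 31
  7 — pack_ledger, line 19
  8 — main, line 48
  9 — pick_anchor, line 35
A correct fix: line 51: replace `floor` with `pos`.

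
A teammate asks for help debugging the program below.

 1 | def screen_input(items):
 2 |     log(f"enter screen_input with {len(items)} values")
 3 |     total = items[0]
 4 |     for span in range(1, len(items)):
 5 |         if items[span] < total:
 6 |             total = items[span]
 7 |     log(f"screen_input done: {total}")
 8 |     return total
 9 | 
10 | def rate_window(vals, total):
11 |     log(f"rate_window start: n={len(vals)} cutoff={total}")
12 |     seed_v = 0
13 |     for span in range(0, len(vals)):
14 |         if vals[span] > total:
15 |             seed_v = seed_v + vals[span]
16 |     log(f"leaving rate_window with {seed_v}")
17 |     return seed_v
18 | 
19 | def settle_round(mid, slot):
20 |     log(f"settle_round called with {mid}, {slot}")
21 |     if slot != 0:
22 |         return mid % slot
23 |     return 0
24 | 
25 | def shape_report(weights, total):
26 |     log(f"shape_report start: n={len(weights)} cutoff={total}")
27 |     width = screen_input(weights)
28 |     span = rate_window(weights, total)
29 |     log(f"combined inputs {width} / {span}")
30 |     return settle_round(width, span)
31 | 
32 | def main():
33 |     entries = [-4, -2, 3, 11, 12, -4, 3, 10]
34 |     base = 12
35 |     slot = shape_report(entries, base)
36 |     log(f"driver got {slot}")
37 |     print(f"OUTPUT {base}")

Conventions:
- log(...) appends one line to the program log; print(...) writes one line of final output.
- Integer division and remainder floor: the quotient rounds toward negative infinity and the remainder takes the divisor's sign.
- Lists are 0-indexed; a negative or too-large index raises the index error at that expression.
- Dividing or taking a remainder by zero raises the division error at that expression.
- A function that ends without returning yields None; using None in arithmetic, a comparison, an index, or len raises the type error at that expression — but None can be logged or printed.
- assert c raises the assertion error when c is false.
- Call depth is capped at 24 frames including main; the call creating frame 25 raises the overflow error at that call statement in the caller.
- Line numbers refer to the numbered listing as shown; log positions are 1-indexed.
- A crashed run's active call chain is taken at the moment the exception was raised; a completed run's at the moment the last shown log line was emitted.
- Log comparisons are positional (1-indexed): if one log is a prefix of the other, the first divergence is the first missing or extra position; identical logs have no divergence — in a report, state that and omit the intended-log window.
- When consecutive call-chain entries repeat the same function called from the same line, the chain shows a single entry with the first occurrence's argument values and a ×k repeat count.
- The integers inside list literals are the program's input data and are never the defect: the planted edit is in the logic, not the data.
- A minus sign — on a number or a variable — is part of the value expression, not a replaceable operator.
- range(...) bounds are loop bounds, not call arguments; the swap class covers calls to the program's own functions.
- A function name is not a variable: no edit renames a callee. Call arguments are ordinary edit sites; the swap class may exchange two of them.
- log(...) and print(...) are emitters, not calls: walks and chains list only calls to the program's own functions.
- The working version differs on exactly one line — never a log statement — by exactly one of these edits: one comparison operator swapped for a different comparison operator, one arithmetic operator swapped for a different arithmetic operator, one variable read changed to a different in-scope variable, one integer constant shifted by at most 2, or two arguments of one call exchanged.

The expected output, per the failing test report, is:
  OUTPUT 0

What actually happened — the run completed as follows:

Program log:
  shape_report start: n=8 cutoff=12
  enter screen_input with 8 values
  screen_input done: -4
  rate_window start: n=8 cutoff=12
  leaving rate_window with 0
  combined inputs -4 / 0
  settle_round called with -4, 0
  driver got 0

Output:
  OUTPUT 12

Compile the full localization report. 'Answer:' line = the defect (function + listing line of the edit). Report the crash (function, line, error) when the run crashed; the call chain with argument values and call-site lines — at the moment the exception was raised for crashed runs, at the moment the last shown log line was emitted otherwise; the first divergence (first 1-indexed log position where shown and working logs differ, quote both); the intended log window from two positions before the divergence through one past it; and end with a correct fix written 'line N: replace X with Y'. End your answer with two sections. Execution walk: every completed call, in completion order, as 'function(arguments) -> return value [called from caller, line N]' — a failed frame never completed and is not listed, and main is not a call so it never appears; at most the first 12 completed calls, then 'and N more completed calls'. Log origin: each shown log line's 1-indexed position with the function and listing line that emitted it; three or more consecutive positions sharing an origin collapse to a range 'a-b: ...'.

Answer: the defect is in main at line 37.
Key fact: The two runs log identically and part ways only at the printed values.
Call chain: main.
First divergence: none; the two logs match at every position.
Execution walk:
  screen_input([-4, -2, 3, 11, 12, -4, 3, 10]) -> -4  [called from shape_report, line 27]
  rate_window([-4, -2, 3, 11, 12, -4, 3, 10], 12) -> 0  [called from shape_report, line 28]
  settle_round(-4, 0) -> 0  [called from shape_report, line 30]
  shape_report([-4, -2, 3, 11, 12, -4, 3, 10], 12) -> 0  [called from main, line 35]
Log line origins:
  1 — shape_report, line 26
  2 — screen_input, line 2
  3 — screen_input, line 7
  4 — rate_window, line 11
  5 — rate_window, line 16
  6 — shape_report, line 29
  7 — settle_round, line 20
  8 — main, line 36
A correct fix: line 37: replace `base` with `slot`.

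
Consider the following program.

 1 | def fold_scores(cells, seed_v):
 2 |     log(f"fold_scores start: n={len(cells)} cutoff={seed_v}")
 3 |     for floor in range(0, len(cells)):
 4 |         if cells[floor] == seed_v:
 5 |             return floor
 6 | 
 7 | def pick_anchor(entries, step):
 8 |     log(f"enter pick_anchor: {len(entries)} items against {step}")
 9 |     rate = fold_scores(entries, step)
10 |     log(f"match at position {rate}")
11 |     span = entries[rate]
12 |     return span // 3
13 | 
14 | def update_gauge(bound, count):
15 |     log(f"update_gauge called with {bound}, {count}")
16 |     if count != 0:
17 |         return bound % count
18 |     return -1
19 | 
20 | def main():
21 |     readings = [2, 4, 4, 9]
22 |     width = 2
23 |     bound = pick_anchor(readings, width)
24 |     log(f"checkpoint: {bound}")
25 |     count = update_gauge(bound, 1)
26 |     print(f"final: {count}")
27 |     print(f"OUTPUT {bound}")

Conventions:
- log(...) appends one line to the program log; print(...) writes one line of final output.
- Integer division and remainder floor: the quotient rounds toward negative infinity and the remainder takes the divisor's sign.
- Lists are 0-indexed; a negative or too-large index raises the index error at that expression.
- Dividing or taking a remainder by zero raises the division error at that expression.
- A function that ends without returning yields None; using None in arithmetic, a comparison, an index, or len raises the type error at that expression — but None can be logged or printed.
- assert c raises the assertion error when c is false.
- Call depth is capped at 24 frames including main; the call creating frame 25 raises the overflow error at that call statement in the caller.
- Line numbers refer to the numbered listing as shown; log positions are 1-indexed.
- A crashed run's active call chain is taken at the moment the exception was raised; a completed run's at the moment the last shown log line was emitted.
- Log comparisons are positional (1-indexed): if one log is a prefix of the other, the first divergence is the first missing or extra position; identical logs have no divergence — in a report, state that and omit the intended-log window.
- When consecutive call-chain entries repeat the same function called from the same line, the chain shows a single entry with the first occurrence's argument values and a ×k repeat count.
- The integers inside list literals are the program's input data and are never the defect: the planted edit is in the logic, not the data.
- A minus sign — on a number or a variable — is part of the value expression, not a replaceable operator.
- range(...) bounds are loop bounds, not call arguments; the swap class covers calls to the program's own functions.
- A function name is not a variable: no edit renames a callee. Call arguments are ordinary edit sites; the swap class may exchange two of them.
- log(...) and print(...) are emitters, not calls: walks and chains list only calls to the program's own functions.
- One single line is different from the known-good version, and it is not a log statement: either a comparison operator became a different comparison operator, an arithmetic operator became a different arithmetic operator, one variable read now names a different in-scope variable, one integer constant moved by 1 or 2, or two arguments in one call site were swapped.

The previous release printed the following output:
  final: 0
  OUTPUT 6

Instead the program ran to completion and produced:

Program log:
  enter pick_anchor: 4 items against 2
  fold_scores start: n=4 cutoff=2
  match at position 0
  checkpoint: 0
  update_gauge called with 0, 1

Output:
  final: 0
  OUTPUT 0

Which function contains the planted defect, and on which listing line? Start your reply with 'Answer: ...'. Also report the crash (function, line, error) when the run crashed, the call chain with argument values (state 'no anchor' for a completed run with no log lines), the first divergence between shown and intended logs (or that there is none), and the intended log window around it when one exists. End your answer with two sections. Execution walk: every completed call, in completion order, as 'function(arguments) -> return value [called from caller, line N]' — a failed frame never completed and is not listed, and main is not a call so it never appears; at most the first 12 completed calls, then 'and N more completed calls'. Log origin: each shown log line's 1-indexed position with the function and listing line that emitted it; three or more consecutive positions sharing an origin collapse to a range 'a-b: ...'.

Answer: the defect is in pick_anchor at line 12.
The tell: The earliest visible damage is log position 4 — 'checkpoint: 0' rather than the intended 'checkpoint: 6'.
Call chain: main -> update_gauge(0, 1) (called at line 25).
First divergence: position 4 — the shown line 'checkpoint: 0' should read 'checkpoint: 6'.
Intended log window:
  2: fold_scores start: n=4 cutoff=2
  3: match at position 0
  4: checkpoint: 6
  5: update_gauge called with 6, 1
Execution walk:
  fold_scores([2, 4, 4, 9], 2) -> 0  [called from pick_anchor, line 9]
  pick_anchor([2, 4, 4, 9], 2) -> 0  [called from main, line 23]
  update_gauge(0, 1) -> 0  [called from main, line 25]
Log line origins:
  1: from pick_anchor, line 8
  2: from fold_scores, line 2
  3: from pick_anchor, line 10
  4: from main, line 24
  5: from update_gauge, line 15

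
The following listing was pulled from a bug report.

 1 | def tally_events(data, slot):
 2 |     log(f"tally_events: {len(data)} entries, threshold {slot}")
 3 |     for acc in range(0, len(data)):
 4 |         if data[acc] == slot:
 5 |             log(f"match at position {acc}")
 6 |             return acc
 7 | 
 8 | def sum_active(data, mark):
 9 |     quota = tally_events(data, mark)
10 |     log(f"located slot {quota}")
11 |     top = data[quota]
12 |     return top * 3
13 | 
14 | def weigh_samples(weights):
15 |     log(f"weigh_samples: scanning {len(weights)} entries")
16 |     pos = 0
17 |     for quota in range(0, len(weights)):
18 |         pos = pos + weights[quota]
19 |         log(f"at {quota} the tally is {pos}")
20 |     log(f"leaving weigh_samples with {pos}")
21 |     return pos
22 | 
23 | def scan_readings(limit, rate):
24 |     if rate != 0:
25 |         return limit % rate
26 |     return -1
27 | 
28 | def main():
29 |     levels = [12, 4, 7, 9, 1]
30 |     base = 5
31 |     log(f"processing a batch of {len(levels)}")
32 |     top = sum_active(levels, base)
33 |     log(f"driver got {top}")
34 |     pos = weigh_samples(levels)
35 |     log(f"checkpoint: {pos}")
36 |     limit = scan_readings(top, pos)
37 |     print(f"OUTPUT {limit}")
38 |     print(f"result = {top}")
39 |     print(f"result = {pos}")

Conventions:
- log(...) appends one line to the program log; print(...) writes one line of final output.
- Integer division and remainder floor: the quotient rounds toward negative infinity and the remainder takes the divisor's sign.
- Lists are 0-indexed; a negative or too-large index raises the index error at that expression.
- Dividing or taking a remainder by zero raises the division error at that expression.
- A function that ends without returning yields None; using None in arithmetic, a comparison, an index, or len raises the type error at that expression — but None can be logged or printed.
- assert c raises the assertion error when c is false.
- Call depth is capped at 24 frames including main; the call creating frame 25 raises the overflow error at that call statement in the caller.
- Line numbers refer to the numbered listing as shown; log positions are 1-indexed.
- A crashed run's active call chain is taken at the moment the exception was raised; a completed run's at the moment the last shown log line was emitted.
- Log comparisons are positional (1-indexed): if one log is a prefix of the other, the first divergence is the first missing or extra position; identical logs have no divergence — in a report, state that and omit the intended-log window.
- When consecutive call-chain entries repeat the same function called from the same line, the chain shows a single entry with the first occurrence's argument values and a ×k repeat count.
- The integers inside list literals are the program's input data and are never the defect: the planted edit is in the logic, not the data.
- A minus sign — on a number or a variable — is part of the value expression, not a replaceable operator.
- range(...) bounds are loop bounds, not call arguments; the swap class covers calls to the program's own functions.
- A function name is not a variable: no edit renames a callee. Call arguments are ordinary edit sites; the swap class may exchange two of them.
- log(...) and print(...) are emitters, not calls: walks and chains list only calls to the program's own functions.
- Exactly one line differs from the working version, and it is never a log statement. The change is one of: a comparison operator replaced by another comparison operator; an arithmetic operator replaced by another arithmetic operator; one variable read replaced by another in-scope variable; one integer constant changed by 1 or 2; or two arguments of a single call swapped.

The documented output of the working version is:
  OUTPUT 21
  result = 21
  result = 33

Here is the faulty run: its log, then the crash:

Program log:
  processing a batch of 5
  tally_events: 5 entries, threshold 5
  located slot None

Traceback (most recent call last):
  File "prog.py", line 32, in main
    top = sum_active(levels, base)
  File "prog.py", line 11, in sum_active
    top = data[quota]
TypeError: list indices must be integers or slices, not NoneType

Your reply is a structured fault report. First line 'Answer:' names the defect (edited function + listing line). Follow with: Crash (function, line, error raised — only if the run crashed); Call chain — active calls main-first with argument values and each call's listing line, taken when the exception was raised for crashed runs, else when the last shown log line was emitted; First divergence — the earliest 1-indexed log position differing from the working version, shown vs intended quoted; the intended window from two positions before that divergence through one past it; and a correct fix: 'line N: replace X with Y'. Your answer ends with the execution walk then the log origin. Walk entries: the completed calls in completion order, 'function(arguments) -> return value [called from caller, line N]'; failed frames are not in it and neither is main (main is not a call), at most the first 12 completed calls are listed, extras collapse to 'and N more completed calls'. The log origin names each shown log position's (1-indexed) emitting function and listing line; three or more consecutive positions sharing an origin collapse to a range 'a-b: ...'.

Answer: the defect is in main at line 30.
Core observation: Log line 2 is where behavior first shows: 'tally_events: 5 entries, threshold 5' appears instead of 'tally_events: 5 entries, threshold 7'.
Crash: sum_active, line 11, TypeError.
Call chain: main -> sum_active([12, 4, 7, 9, 1], 5) (called at line 32).
First divergence: position 2; shown 'tally_events: 5 entries, threshold 5' vs intended 'tally_events: 5 entries, threshold 7'.
Intended log window:
  1: processing a batch of 5
  2: tally_events: 5 entries, threshold 7
  3: match at position 2
Execution walk:
  tally_events([12, 4, 7, 9, 1], 5) -> None  [called from sum_active, line 9]
Origin of each log line:
  1: emitted by main (line 31)
  2: emitted by tally_events (line 2)
  3: emitted by sum_active (line 10)
A correct fix: line 30: replace `5` with `7`.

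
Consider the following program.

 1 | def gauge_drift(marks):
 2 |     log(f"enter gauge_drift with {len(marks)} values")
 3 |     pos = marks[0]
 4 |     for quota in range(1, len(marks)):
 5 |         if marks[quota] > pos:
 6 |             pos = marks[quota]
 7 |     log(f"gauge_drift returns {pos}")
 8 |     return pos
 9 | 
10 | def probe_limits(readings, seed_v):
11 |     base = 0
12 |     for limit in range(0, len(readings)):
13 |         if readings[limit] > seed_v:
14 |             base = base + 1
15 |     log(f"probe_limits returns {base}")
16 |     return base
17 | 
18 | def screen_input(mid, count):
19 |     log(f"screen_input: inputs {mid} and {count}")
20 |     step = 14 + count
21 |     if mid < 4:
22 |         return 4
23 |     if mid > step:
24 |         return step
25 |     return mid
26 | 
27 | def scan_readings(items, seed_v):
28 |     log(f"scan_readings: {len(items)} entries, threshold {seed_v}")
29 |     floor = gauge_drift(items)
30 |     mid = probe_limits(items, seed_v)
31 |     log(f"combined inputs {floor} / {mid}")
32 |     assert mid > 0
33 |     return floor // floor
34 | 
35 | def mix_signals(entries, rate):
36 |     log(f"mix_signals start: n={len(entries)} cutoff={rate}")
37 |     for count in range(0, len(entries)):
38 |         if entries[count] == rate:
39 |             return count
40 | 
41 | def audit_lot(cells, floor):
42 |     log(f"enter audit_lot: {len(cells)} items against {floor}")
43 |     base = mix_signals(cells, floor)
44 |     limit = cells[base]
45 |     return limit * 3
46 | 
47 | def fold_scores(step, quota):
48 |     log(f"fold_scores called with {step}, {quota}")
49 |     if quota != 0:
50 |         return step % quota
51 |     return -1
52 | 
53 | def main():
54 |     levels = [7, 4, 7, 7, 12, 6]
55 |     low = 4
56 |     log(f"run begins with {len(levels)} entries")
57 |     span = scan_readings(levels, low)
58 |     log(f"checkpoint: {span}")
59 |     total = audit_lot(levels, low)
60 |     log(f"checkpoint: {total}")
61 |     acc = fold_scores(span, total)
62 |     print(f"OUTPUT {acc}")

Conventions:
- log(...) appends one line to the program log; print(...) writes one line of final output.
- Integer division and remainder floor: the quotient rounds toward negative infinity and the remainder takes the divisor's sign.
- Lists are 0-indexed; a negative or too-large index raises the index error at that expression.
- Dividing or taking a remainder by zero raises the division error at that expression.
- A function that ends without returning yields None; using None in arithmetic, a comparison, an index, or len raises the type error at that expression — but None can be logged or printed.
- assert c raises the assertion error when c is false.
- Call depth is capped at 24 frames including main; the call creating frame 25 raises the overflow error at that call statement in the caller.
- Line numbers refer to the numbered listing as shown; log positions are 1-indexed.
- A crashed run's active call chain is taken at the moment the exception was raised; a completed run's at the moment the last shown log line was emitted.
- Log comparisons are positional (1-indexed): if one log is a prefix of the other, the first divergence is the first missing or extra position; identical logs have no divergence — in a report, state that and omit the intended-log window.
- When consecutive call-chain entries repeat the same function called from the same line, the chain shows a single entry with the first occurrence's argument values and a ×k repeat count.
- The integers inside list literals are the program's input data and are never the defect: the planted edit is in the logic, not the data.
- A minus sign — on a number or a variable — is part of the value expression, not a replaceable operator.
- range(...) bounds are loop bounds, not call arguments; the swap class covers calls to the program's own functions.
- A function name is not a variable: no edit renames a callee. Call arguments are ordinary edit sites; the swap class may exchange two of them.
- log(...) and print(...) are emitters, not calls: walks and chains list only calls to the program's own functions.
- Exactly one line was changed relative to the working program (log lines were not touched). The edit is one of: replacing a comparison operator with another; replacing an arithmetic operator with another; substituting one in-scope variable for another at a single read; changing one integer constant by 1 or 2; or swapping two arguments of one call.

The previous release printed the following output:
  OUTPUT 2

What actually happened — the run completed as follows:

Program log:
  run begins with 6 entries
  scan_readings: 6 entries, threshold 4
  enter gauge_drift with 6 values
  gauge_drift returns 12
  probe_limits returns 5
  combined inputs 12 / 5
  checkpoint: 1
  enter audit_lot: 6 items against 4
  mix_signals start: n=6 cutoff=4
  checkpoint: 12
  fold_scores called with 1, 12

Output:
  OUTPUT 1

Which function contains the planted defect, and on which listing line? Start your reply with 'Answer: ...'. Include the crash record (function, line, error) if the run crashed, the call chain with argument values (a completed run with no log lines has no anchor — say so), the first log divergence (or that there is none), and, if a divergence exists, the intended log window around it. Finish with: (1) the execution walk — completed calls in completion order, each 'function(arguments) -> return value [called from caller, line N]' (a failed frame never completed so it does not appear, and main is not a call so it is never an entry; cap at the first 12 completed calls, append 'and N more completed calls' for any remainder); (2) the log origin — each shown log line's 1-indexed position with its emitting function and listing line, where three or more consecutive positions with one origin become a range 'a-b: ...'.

Answer: the defect is in scan_readings at line 33.
Key fact: At log position 7 the runs split — shown 'checkpoint: 1', but the working version logs 'checkpoint: 2'.
Call chain: main -> fold_scores(1, 12) (called at line 61).
First divergence: at position 7 the run shows 'checkpoint: 1' where the working version logs 'checkpoint: 2'.
Intended log window:
  5: probe_limits returns 5
  6: combined inputs 12 / 5
  7: checkpoint: 2
  8: enter audit_lot: 6 items against 4
Execution walk:
  gauge_drift([7, 4, 7, 7, 12, 6]) -> 12  [called from scan_readings, line 29]
  probe_limits([7, 4, 7, 7, 12, 6], 4) -> 5  [called from scan_readings, line 30]
  scan_readings([7, 4, 7, 7, 12, 6], 4) -> 1  [called from main, line 57]
  mix_signals([7, 4, 7, 7, 12, 6], 4) -> 1  [called from audit_lot, line 43]
  audit_lot([7, 4, 7, 7, 12, 6], 4) -> 12  [called from main, line 59]
  fold_scores(1, 12) -> 1  [called from main, line 61]
Log origins:
  1: from main, line 56
  2: from scan_readings, line 28
  3: from gauge_drift, line 2
  4: from gauge_drift, line 7
  5: from probe_limits, line 15
  6: from scan_readings, line 31
  7: from main, line 58
  8: from audit_lot, line 42
  9: from mix_signals, line 36
  10: from main, line 60
  11: from fold_scores, line 48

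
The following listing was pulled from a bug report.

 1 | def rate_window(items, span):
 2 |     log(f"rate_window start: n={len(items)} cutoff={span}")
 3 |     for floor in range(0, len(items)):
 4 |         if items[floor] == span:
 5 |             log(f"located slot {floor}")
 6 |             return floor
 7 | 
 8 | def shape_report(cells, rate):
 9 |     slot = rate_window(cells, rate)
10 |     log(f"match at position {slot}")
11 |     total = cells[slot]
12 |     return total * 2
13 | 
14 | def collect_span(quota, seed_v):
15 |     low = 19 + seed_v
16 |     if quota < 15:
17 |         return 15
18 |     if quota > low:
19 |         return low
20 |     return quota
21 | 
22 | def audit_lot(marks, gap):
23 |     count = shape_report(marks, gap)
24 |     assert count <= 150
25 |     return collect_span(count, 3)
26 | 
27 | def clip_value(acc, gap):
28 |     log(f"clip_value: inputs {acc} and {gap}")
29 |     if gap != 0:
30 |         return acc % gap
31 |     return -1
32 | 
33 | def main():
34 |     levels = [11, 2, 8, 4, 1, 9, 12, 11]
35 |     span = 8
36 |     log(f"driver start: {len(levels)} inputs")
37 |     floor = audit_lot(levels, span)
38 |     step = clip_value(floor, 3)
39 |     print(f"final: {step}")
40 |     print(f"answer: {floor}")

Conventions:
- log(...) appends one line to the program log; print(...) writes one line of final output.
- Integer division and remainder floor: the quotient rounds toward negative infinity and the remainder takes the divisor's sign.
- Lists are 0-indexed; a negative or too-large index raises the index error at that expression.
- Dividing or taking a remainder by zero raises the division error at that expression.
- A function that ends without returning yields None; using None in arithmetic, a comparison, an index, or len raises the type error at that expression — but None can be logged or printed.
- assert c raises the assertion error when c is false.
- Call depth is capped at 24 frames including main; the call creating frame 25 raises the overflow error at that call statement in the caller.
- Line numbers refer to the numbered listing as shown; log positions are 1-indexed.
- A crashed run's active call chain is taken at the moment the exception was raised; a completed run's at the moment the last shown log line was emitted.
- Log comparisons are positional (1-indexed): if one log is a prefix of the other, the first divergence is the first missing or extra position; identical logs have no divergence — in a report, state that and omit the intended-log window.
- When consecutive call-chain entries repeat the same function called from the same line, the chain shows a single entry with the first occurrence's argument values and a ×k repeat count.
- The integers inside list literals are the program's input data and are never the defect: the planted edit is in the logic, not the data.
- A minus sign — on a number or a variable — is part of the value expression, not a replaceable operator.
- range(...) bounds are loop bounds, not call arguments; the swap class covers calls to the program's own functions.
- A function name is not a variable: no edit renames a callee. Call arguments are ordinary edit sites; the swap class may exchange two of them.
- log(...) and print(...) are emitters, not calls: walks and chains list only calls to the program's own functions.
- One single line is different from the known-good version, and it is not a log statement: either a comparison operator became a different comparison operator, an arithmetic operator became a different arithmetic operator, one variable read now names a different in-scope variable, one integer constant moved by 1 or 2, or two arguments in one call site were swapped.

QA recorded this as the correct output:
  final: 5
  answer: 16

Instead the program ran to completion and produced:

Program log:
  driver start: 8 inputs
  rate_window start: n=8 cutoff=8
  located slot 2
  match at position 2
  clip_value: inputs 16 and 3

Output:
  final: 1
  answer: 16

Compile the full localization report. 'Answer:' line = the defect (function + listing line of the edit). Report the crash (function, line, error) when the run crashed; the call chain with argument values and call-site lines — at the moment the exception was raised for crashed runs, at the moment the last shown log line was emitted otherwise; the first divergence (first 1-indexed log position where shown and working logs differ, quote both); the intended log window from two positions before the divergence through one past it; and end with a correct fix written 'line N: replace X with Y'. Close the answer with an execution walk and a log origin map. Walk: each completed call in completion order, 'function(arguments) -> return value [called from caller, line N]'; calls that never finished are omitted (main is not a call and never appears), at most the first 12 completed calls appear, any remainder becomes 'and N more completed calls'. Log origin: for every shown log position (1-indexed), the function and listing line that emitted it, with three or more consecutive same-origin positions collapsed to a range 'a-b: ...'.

Answer: the defect is in clip_value at line 30.
Core observation: Nothing in the log betrays the bug — only the output does.
Call chain: main -> clip_value(16, 3) (called at line 38).
First divergence: none — the logs agree in full.
Execution walk:
  rate_window([11, 2, 8, 4, 1, 9, 12, 11], 8) -> 2  [called from shape_report, line 9]
  shape_report([11, 2, 8, 4, 1, 9, 12, 11], 8) -> 16  [called from audit_lot, line 23]
  collect_span(16, 3) -> 16  [called from audit_lot, line 25]
  audit_lot([11, 2, 8, 4, 1, 9, 12, 11], 8) -> 16  [called from main, line 37]
  clip_value(16, 3) -> 1  [called from main, line 38]
Log origins:
  1: from main, line 36
  2: from rate_window, line 2
  3: from rate_window, line 5
  4: from shape_report, line 10
  5: from clip_value, line 28
A correct fix: line 30: replace `%` with `//`.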